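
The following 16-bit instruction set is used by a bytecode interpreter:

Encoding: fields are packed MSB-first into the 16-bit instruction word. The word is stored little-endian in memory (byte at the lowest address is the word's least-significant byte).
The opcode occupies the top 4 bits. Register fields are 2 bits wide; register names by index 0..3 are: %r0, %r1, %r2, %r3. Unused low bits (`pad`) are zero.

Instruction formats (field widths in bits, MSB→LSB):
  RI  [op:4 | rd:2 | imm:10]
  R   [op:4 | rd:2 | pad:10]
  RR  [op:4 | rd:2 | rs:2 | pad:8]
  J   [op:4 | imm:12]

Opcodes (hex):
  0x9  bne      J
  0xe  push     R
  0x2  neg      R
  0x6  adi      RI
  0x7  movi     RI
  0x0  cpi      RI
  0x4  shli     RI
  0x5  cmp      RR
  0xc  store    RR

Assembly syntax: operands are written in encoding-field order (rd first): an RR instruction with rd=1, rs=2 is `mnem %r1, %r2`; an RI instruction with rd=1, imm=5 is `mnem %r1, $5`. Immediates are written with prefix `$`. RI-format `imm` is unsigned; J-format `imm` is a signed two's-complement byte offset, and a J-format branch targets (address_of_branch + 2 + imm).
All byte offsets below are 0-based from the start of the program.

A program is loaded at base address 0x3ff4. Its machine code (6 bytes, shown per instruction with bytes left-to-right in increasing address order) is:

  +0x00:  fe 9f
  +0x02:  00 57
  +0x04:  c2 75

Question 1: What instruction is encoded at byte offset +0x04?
movi %r1, $450

+0x04: c2 75 ⇒ word 0x75c2 (little)
  opcode bits[15:12]=0x7: movi/RI
  rd: (w>>10)&0x3=0x1 → %r1
  imm: (w>>0)&0x3ff=0x1c2 → $450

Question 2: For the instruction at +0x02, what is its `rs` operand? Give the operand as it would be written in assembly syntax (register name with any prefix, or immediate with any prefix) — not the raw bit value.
off 0x02: read 00 57 as little → 0x5700
  opcode bits[15:12]=0x5: cmp/RR
  rd@[11:10]=0x1 ⇒ %r1
  rs@[9:8]=0x3 ⇒ %r3

%r3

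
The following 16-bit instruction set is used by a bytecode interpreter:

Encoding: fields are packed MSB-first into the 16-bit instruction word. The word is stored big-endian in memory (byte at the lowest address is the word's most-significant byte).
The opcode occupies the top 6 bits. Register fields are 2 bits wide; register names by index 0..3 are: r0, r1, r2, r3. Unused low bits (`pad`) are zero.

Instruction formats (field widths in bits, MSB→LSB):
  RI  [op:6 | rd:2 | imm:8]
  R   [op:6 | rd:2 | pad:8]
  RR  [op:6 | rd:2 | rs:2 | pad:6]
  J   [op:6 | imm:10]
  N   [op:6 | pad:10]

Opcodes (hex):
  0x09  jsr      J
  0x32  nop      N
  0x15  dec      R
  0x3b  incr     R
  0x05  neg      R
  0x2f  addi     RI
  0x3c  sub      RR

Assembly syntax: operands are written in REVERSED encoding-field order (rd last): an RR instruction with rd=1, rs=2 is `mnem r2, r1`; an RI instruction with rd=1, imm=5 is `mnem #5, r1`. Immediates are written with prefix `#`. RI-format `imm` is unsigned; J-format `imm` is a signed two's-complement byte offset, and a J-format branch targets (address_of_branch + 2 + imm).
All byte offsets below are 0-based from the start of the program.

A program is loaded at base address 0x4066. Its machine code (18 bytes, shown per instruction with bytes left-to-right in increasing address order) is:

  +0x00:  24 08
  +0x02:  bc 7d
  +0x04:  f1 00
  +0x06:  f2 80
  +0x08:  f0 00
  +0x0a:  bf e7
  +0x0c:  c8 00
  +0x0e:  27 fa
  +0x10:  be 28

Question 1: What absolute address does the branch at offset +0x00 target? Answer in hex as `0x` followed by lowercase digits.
off 0x00: read 24 08 as big → 0x2408
  op=0x2408>>10=0x9 ⇒ jsr (J)
  imm: (w>>0)&0x3ff=0x8 → #8
  target = base 0x4066 + off 0x00 + 2 + imm 8 = 0x4070

0x4070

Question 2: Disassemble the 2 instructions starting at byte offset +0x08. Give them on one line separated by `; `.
sub r0, r0; addi #231, r3

off 0x08: read f0 00 as big → 0xf000
  top 6b → 0x3c → sub [RR]
  rd: (w>>8)&0x3=0x0 → r0
  rs: (w>>6)&0x3=0x0 → r0
off 0x0a: read bf e7 as big → 0xbfe7
  top 6b → 0x2f → addi [RI]
  rd: (w>>8)&0x3=0x3 → r3
  imm: (w>>0)&0xff=0xe7 → #231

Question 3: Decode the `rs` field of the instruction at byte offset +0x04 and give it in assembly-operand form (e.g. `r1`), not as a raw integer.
[04] f1 00 → 0xf100
  opcode bits[15:10]=0x3c: sub/RR
  rd: (w>>8)&0x3=0x1 → r1
  rs: (w>>6)&0x3=0x0 → r0

r0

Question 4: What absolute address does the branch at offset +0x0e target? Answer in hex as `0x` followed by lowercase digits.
+0x0e: 27 fa ⇒ word 0x27fa (big)
  top 6b → 0x9 → jsr [J]
  imm@[9:0]=0x3fa (s10→-6) ⇒ #-6
  target = base 0x4066 + off 0x0e + 2 + imm -6 = 0x4070

0x4070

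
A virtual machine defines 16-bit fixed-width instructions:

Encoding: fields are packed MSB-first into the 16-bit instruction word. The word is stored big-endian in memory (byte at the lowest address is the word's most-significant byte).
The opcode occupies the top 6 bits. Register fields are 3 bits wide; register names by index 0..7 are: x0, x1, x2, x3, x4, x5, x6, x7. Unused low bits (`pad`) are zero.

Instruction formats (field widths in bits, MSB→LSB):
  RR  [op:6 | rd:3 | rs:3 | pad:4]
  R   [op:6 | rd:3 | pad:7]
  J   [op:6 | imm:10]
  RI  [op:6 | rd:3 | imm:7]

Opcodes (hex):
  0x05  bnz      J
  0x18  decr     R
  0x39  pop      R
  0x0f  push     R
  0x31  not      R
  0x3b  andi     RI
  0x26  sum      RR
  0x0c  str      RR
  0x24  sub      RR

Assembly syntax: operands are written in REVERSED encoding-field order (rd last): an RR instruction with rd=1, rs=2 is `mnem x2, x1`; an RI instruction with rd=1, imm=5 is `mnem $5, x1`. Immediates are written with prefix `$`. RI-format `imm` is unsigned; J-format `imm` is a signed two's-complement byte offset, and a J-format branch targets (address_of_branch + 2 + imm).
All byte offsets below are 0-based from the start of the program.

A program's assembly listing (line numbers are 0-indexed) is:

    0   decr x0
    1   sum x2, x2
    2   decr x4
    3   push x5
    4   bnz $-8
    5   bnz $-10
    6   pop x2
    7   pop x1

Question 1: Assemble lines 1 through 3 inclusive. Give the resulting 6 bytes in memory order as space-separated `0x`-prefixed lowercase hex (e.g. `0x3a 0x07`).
1. sum fields op=0x26:6|rd=2:3|rs=2:3|pad=0:4 → word 9920h → 99 20
2. decr fields op=0x18:6|rd=4:3|pad=0:7 → word 6200h → 62 00
3. push fields op=0xf:6|rd=5:3|pad=0:7 → word 3e80h → 3e 80

0x99 0x20 0x62 0x00 0x3e 0x80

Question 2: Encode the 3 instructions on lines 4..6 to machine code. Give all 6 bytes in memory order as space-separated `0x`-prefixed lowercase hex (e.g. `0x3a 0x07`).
0x17 0xf8 0x17 0xf6 0xe5 0x00

line 4 (bnz): pack op=0x5:6|imm=-8:10 = 0x17f8; big→ 17 f8
line 5 (bnz): pack op=0x5:6|imm=-10:10 = 0x17f6; big→ 17 f6
line 6 (pop): pack op=0x39:6|rd=2:3|pad=0:7 = 0xe500; big→ e5 00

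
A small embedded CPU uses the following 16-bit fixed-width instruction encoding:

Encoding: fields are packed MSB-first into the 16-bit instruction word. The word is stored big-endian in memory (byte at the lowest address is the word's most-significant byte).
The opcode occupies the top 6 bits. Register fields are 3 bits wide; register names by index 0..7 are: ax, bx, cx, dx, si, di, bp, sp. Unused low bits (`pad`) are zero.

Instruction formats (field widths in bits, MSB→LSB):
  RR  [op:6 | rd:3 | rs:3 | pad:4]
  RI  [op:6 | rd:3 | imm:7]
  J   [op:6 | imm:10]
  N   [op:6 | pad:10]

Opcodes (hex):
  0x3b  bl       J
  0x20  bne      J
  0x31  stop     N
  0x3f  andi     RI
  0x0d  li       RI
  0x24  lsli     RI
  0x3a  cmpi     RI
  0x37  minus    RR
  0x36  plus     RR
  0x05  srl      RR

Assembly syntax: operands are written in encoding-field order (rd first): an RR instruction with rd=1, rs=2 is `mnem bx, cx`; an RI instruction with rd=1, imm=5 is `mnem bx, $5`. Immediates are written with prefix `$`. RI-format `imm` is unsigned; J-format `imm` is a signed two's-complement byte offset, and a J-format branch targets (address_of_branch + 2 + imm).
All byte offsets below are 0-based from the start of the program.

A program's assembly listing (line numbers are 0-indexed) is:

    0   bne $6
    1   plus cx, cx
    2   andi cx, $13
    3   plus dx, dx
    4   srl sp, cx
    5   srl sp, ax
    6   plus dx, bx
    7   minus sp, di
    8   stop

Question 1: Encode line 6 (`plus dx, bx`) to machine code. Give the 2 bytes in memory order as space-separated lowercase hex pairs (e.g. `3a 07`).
d9 90

line 6 (plus): pack op=0x36:6|rd=3:3|rs=1:3|pad=0:4 = 0xd990; big→ d9 90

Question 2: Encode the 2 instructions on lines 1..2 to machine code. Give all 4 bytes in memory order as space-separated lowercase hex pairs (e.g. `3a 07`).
d9 20 fd 0d

line 1 (plus): pack op=0x36:6|rd=2:3|rs=2:3|pad=0:4 = 0xd920; big→ d9 20
line 2 (andi): pack op=0x3f:6|rd=2:3|imm=13:7 = 0xfd0d; big→ fd 0d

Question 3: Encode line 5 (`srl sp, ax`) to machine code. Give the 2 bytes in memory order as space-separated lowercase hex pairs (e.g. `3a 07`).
5. srl fields op=0x5:6|rd=7:3|rs=0:3|pad=0:4 → word 1780h → 17 80

17 80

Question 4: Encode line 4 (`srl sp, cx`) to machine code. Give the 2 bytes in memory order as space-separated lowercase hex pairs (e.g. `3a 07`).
17 a0

L4: srl op=0x5:6|rd=7:3|rs=2:3|pad=0:4 ⇒ 0x17a0 ⇒ big 17 a0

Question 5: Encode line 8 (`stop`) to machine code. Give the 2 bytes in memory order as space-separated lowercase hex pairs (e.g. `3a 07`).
8. stop fields op=0x31:6|pad=0:10 → word c400h → c4 00

c4 00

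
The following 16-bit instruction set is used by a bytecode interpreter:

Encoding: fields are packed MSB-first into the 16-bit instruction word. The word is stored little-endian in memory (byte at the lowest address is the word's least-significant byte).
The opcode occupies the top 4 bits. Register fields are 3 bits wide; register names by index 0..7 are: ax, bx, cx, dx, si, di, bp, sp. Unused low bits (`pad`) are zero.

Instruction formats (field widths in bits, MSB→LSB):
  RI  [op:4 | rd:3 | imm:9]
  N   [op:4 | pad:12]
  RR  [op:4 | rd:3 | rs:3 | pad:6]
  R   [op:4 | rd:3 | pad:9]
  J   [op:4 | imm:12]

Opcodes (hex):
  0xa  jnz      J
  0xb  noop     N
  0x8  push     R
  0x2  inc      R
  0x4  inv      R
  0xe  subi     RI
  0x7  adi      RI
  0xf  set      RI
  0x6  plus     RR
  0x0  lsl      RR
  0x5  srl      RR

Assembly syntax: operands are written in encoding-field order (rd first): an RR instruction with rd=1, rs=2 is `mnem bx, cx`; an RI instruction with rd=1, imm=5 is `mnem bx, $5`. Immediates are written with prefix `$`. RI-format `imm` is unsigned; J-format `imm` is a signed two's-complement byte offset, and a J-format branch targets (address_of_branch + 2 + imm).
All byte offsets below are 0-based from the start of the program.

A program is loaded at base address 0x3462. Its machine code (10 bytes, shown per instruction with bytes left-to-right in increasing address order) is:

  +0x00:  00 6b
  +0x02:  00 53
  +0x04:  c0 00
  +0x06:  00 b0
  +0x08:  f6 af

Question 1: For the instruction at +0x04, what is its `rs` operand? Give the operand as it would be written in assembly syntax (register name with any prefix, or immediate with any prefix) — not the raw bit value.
dx

[04] c0 00 → 0x00c0
  op=0x00c0>>12=0x0 ⇒ lsl (RR)
  rd@[11:9]=0x0 ⇒ ax
  rs@[8:6]=0x3 ⇒ dx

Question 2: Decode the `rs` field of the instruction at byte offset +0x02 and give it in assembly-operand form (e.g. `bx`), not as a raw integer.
[02] 00 53 → 0x5300
  opcode bits[15:12]=0x5: srl/RR
  rd@[11:9]=0x1 ⇒ bx
  rs@[8:6]=0x4 ⇒ si

si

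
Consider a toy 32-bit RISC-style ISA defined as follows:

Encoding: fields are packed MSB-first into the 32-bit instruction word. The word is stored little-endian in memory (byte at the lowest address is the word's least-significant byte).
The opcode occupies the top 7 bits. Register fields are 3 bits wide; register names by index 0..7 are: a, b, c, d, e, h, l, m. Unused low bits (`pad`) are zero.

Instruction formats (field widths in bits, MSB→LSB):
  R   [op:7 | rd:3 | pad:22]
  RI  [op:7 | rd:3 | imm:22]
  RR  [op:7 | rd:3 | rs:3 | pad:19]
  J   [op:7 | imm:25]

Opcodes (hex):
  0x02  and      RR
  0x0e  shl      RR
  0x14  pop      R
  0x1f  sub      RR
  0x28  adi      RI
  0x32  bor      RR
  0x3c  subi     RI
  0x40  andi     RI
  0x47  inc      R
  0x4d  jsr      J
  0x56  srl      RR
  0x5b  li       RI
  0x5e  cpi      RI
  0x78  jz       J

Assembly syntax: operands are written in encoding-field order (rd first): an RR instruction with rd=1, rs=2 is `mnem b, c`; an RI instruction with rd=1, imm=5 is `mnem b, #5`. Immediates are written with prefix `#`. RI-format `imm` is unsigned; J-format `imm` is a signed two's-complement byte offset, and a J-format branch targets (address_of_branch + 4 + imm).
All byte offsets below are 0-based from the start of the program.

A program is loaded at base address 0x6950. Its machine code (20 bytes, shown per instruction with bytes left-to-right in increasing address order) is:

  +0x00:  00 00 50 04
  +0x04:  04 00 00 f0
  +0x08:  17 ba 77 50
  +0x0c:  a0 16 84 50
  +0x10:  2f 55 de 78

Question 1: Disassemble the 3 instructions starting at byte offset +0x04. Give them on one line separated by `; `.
[04] 04 00 00 f0 → 0xf0000004
  op=0xf0000004>>25=0x78 ⇒ jz (J)
  [24:0] imm=4 = #4
[08] 17 ba 77 50 → 0x5077ba17
  op=0x5077ba17>>25=0x28 ⇒ adi (RI)
  [24:22] rd=1 = b
  [21:0] imm=3652119 = #3652119
[0c] a0 16 84 50 → 0x508416a0
  op=0x508416a0>>25=0x28 ⇒ adi (RI)
  [24:22] rd=2 = c
  [21:0] imm=267936 = #267936

jz #4; adi b, #3652119; adi c, #267936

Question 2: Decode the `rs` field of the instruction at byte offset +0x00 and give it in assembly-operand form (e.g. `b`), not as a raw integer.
[00] 00 00 50 04 → 0x04500000
  top 7b → 0x2 → and [RR]
  [24:22] rd=1 = b
  [21:19] rs=2 = c

c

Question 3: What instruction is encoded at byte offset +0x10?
+0x10: 2f 55 de 78 ⇒ word 0x78de552f (little)
  opcode bits[31:25]=0x3c: subi/RI
  [24:22] rd=3 = d
  [21:0] imm=1987887 = #1987887

subi d, #1987887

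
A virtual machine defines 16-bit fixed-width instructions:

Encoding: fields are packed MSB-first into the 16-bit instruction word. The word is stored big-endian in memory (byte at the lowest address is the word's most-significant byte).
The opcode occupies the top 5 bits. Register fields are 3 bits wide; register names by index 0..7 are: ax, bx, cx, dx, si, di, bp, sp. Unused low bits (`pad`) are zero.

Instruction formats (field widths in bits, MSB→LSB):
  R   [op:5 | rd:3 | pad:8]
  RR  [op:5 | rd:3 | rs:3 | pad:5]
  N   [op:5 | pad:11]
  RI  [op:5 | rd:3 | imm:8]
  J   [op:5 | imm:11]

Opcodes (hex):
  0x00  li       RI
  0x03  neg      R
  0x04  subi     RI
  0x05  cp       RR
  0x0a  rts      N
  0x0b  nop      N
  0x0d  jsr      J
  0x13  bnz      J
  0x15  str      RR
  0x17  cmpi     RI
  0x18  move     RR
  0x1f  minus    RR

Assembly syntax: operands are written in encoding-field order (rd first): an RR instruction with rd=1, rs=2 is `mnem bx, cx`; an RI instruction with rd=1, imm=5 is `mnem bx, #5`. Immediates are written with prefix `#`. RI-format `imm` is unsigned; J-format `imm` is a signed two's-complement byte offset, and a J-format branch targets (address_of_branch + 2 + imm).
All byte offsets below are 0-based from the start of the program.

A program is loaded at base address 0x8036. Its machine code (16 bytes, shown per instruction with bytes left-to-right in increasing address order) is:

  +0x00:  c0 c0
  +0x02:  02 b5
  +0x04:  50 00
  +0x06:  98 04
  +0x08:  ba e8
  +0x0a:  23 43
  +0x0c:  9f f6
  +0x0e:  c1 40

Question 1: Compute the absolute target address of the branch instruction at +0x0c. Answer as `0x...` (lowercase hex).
+0x0c: 9f f6 ⇒ word 0x9ff6 (big)
  top 5b → 0x13 → bnz [J]
  imm: (w>>0)&0x7ff=0x7f6 (s11→-10) → #-10
  target = base 0x8036 + off 0x0c + 2 + imm -10 = 0x803a

0x803a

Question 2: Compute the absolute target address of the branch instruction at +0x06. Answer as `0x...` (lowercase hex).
0x8042

@+06  big-endian(98 04) = 0x9804
  opcode bits[15:11]=0x13: bnz/J
  [10:0] imm=4 = #4
  target = base 0x8036 + off 0x06 + 2 + imm 4 = 0x8042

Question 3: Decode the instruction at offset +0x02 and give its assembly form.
li cx, #181

[02] 02 b5 → 0x02b5
  top 5b → 0x0 → li [RI]
  [10:8] rd=2 = cx
  [7:0] imm=181 = #181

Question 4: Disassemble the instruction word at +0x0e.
move bx, cx

@+0e  big-endian(c1 40) = 0xc140
  op=0xc140>>11=0x18 ⇒ move (RR)
  [10:8] rd=1 = bx
  [7:5] rs=2 = cx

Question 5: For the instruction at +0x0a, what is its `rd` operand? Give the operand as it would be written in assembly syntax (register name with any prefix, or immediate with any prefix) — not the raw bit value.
dx

off 0x0a: read 23 43 as big → 0x2343
  opcode bits[15:11]=0x4: subi/RI
  rd@[10:8]=0x3 ⇒ dx
  imm@[7:0]=0x43 ⇒ #67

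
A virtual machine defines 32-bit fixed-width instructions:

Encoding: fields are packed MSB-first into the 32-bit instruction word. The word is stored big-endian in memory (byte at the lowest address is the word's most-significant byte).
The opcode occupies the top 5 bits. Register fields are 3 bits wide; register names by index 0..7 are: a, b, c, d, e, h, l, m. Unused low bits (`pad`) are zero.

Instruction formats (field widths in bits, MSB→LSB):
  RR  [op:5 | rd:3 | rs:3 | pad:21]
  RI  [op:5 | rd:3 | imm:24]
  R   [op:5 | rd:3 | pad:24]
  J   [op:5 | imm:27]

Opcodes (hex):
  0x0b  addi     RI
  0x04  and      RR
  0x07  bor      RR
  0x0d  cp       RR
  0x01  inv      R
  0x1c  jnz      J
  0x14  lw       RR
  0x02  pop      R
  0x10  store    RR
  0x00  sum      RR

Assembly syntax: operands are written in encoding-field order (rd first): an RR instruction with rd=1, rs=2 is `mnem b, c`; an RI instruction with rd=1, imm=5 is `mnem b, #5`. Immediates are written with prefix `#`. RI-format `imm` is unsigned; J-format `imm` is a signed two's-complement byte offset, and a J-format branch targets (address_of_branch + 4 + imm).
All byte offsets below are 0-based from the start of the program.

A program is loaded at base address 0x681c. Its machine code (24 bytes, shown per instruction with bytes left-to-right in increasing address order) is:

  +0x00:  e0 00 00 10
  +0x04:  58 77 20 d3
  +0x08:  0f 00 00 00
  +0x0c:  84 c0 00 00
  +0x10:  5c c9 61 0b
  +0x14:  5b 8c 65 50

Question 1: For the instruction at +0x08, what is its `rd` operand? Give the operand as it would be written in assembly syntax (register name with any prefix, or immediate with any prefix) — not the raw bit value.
[08] 0f 00 00 00 → 0x0f000000
  op=0x0f000000>>27=0x1 ⇒ inv (R)
  rd@[26:24]=0x7 ⇒ m

m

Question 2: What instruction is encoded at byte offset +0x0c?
off 0x0c: read 84 c0 00 00 as big → 0x84c00000
  top 5b → 0x10 → store [RR]
  rd: (w>>24)&0x7=0x4 → e
  rs: (w>>21)&0x7=0x6 → l

store e, l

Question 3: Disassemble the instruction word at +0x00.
off 0x00: read e0 00 00 10 as big → 0xe0000010
  top 5b → 0x1c → jnz [J]
  [26:0] imm=16 = #16

jnz #16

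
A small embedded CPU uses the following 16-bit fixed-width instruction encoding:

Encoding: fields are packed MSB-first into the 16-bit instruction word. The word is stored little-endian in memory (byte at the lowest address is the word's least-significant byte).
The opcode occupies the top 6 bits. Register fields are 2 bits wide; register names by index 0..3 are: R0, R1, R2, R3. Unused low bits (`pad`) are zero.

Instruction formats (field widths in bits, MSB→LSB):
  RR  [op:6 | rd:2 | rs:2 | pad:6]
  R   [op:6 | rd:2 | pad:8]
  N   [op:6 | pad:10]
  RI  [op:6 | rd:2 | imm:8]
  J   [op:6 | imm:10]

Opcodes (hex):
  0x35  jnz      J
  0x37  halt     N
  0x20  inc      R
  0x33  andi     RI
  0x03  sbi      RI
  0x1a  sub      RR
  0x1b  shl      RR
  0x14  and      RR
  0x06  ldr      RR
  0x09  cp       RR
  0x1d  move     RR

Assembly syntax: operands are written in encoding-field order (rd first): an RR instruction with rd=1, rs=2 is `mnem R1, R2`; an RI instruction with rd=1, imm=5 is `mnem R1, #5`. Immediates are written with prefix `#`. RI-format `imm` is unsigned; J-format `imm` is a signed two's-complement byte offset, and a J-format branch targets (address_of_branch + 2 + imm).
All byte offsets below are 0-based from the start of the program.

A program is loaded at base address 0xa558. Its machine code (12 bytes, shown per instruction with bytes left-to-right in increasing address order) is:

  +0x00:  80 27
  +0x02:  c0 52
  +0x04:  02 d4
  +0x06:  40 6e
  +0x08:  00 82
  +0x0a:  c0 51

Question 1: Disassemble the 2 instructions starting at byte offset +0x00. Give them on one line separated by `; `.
[00] 80 27 → 0x2780
  op=0x2780>>10=0x9 ⇒ cp (RR)
  [9:8] rd=3 = R3
  [7:6] rs=2 = R2
[02] c0 52 → 0x52c0
  op=0x52c0>>10=0x14 ⇒ and (RR)
  [9:8] rd=2 = R2
  [7:6] rs=3 = R3

cp R3, R2; and R2, R3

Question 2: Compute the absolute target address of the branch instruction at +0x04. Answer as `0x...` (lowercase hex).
0xa560

off 0x04: read 02 d4 as little → 0xd402
  opcode bits[15:10]=0x35: jnz/J
  imm: (w>>0)&0x3ff=0x2 → #2
  target = base 0xa558 + off 0x04 + 2 + imm 2 = 0xa560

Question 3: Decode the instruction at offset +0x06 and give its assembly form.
+0x06: 40 6e ⇒ word 0x6e40 (little)
  top 6b → 0x1b → shl [RR]
  rd@[9:8]=0x2 ⇒ R2
  rs@[7:6]=0x1 ⇒ R1

shl R2, R1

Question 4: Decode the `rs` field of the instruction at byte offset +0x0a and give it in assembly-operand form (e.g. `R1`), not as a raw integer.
@+0a  little-endian(c0 51) = 0x51c0
  top 6b → 0x14 → and [RR]
  [9:8] rd=1 = R1
  [7:6] rs=3 = R3

R3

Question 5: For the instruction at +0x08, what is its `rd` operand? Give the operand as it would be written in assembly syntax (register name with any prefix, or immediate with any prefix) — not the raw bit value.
@+08  little-endian(00 82) = 0x8200
  opcode bits[15:10]=0x20: inc/R
  [9:8] rd=2 = R2

R2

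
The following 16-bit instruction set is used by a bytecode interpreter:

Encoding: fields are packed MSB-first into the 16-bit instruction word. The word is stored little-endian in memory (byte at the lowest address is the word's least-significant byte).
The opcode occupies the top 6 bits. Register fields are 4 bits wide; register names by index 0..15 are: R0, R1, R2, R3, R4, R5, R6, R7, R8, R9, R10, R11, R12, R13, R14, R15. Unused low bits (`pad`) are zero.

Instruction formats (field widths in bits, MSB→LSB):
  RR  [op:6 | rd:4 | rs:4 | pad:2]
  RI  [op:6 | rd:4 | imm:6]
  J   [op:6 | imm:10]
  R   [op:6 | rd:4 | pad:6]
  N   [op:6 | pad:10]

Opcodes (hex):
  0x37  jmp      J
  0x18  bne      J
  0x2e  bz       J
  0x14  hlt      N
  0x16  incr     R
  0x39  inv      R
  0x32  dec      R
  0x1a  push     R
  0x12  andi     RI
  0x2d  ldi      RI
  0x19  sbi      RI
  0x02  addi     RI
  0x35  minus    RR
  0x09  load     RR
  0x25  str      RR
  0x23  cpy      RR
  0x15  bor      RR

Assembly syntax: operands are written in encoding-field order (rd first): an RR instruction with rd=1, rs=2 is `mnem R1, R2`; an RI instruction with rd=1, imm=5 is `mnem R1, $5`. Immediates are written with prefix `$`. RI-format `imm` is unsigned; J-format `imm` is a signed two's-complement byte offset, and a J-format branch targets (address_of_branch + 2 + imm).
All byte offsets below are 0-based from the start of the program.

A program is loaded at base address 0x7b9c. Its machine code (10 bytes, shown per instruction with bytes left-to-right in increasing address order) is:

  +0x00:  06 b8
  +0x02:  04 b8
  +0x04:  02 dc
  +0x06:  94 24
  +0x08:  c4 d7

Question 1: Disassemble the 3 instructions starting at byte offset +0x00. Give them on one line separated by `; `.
bz $6; bz $4; jmp $2

off 0x00: read 06 b8 as little → 0xb806
  opcode bits[15:10]=0x2e: bz/J
  [9:0] imm=6 = $6
off 0x02: read 04 b8 as little → 0xb804
  opcode bits[15:10]=0x2e: bz/J
  [9:0] imm=4 = $4
off 0x04: read 02 dc as little → 0xdc02
  opcode bits[15:10]=0x37: jmp/J
  [9:0] imm=2 = $2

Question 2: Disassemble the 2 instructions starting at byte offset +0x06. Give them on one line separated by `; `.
[06] 94 24 → 0x2494
  op=0x2494>>10=0x9 ⇒ load (RR)
  rd@[9:6]=0x2 ⇒ R2
  rs@[5:2]=0x5 ⇒ R5
[08] c4 d7 → 0xd7c4
  op=0xd7c4>>10=0x35 ⇒ minus (RR)
  rd@[9:6]=0xf ⇒ R15
  rs@[5:2]=0x1 ⇒ R1

load R2, R5; minus R15, R1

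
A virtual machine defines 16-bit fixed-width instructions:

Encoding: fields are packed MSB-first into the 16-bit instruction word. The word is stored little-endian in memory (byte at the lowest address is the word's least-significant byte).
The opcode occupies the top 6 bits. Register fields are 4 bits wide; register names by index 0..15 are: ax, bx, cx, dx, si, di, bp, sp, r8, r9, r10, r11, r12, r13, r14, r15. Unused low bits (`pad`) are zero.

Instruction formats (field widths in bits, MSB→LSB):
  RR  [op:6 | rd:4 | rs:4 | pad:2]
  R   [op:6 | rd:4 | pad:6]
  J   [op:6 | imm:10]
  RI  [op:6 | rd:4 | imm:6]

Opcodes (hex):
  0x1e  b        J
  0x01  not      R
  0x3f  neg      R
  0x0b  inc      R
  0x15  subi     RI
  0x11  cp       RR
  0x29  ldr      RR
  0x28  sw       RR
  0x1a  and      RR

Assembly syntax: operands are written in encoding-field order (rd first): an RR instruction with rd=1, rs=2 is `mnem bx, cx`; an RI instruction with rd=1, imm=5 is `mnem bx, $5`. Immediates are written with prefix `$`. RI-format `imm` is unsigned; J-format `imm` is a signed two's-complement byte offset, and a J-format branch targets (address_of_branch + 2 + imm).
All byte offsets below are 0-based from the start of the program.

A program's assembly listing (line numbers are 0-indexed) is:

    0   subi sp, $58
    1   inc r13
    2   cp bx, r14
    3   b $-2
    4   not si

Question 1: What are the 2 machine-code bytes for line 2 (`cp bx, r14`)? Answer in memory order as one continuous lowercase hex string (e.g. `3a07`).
7844

line 2 (cp): pack op=0x11:6|rd=1:4|rs=14:4|pad=0:2 = 0x4478; little→ 78 44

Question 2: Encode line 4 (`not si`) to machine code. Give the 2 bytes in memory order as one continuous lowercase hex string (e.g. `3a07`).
0005

4. not fields op=0x1:6|rd=4:4|pad=0:6 → word 0500h → 00 05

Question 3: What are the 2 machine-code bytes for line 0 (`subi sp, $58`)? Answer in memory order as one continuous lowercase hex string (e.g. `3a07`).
L0: subi op=0x15:6|rd=7:4|imm=58:6 ⇒ 0x55fa ⇒ little fa 55

fa55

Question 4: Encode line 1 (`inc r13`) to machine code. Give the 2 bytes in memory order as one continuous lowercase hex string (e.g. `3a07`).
402f

line 1 (inc): pack op=0xb:6|rd=13:4|pad=0:6 = 0x2f40; little→ 40 2f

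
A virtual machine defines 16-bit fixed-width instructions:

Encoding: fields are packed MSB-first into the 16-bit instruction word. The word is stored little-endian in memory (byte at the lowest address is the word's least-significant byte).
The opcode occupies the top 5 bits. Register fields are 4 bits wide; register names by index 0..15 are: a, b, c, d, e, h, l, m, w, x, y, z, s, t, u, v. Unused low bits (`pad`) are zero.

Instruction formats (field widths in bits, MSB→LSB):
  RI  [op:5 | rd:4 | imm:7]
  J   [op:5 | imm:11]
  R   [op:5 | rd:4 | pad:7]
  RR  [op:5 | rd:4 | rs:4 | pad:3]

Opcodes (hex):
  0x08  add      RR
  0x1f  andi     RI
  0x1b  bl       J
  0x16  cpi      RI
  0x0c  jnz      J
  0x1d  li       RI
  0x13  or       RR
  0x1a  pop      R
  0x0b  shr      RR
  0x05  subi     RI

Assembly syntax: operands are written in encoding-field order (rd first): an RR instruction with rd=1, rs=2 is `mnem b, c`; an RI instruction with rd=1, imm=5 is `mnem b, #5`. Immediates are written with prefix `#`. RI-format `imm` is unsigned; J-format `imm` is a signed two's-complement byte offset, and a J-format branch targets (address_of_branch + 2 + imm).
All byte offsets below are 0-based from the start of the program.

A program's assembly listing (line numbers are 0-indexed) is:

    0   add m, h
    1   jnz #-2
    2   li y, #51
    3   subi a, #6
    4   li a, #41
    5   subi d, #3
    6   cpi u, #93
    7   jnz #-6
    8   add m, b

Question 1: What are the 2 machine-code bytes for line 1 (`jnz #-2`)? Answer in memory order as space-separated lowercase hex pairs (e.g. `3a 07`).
fe 67

L1: jnz op=0xc:5|imm=-2:11 ⇒ 0x67fe ⇒ little fe 67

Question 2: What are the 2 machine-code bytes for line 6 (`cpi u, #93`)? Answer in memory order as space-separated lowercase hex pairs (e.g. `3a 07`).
6. cpi fields op=0x16:5|rd=14:4|imm=93:7 → word b75dh → 5d b7

5d b7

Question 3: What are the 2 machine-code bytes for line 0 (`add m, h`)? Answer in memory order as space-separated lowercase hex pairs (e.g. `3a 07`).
a8 43

L0: add op=0x8:5|rd=7:4|rs=5:4|pad=0:3 ⇒ 0x43a8 ⇒ little a8 43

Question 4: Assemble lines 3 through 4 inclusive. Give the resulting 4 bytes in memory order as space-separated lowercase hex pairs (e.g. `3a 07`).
06 28 29 e8

3. subi fields op=0x5:5|rd=0:4|imm=6:7 → word 2806h → 06 28
4. li fields op=0x1d:5|rd=0:4|imm=41:7 → word e829h → 29 e8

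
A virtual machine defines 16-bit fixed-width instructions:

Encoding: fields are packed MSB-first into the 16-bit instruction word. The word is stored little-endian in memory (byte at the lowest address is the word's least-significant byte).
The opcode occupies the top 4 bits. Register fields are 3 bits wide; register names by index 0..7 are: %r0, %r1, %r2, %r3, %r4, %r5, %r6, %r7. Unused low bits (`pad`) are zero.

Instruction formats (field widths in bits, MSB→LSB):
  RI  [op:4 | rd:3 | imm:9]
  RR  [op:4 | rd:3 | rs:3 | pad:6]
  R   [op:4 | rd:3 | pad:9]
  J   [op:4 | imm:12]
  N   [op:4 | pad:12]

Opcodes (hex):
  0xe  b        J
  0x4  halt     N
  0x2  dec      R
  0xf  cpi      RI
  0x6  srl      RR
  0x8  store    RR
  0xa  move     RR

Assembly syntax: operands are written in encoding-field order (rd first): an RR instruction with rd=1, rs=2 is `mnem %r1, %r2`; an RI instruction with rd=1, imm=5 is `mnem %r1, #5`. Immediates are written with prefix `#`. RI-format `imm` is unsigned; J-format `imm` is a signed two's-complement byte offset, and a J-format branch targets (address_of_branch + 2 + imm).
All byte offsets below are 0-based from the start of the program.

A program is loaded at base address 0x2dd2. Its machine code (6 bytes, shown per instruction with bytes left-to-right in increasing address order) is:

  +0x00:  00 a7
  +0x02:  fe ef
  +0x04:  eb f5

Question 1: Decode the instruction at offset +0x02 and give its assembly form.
b #-2

+0x02: fe ef ⇒ word 0xeffe (little)
  top 4b → 0xe → b [J]
  [11:0] imm=4094 (s12→-2) = #-2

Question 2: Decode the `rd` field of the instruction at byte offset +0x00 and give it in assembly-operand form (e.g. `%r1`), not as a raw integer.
%r3

+0x00: 00 a7 ⇒ word 0xa700 (little)
  op=0xa700>>12=0xa ⇒ move (RR)
  rd: (w>>9)&0x7=0x3 → %r3
  rs: (w>>6)&0x7=0x4 → %r4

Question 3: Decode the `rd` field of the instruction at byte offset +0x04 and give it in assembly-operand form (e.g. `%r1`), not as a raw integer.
+0x04: eb f5 ⇒ word 0xf5eb (little)
  op=0xf5eb>>12=0xf ⇒ cpi (RI)
  rd@[11:9]=0x2 ⇒ %r2
  imm@[8:0]=0x1eb ⇒ #491

%r2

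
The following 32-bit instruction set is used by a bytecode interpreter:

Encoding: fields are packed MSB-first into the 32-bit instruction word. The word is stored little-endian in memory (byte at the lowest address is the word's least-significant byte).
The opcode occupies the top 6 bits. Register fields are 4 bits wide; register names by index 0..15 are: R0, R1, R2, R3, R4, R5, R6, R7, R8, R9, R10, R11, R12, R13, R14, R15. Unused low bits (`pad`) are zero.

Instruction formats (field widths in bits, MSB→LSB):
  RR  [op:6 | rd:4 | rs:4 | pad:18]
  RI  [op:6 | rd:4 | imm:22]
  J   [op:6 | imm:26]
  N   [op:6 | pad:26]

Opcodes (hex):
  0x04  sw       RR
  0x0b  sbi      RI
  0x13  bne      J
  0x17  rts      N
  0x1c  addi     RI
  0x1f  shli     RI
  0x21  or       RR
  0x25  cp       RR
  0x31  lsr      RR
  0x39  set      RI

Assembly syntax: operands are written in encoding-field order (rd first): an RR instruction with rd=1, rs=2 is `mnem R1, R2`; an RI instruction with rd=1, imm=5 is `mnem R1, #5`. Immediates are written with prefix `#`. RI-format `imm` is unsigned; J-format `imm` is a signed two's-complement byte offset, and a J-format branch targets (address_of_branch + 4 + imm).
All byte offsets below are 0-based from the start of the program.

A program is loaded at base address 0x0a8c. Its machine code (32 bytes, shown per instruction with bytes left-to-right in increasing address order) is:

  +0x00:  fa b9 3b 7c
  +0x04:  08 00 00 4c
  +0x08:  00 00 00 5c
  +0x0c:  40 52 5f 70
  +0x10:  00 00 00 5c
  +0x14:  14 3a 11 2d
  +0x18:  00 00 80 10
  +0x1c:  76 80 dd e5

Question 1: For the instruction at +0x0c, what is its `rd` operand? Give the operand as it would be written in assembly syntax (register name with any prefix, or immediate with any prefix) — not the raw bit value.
off 0x0c: read 40 52 5f 70 as little → 0x705f5240
  opcode bits[31:26]=0x1c: addi/RI
  [25:22] rd=1 = R1
  [21:0] imm=2052672 = #2052672

R1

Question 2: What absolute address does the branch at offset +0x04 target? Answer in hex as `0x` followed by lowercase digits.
@+04  little-endian(08 00 00 4c) = 0x4c000008
  top 6b → 0x13 → bne [J]
  imm: (w>>0)&0x3ffffff=0x8 → #8
  target = base 0x0a8c + off 0x04 + 4 + imm 8 = 0x0a9c

0x0a9c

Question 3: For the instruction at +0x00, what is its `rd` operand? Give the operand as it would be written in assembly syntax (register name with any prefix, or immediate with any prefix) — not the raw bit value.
off 0x00: read fa b9 3b 7c as little → 0x7c3bb9fa
  opcode bits[31:26]=0x1f: shli/RI
  rd: (w>>22)&0xf=0x0 → R0
  imm: (w>>0)&0x3fffff=0x3bb9fa → #3914234

R0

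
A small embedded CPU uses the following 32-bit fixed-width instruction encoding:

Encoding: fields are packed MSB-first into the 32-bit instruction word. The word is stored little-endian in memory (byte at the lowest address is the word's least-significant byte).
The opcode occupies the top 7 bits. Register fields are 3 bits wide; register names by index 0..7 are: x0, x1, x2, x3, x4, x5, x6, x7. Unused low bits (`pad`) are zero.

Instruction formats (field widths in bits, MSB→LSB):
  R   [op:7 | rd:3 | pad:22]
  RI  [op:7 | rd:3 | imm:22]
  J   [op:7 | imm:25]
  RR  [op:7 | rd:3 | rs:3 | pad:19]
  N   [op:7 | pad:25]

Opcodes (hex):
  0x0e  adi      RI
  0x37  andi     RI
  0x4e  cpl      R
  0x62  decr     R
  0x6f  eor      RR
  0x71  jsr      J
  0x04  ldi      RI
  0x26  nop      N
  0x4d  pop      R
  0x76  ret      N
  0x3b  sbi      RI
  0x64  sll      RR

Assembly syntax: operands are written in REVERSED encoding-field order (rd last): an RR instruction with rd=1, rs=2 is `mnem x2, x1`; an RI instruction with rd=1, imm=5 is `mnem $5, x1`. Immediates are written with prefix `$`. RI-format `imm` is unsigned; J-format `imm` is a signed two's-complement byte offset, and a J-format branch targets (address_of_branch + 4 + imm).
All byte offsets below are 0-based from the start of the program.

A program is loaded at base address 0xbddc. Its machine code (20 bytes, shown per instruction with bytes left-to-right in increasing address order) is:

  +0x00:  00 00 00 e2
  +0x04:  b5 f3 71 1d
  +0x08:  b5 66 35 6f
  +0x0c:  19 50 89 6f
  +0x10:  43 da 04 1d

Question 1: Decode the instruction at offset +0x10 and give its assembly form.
adi $318019, x4

[10] 43 da 04 1d → 0x1d04da43
  top 7b → 0xe → adi [RI]
  [24:22] rd=4 = x4
  [21:0] imm=318019 = $318019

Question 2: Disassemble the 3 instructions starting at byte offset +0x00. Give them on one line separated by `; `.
[00] 00 00 00 e2 → 0xe2000000
  top 7b → 0x71 → jsr [J]
  imm@[24:0]=0x0 ⇒ $0
[04] b5 f3 71 1d → 0x1d71f3b5
  top 7b → 0xe → adi [RI]
  rd@[24:22]=0x5 ⇒ x5
  imm@[21:0]=0x31f3b5 ⇒ $3273653
[08] b5 66 35 6f → 0x6f3566b5
  top 7b → 0x37 → andi [RI]
  rd@[24:22]=0x4 ⇒ x4
  imm@[21:0]=0x3566b5 ⇒ $3499701

jsr $0; adi $3273653, x5; andi $3499701, x4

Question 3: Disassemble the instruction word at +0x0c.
[0c] 19 50 89 6f → 0x6f895019
  op=0x6f895019>>25=0x37 ⇒ andi (RI)
  [24:22] rd=6 = x6
  [21:0] imm=610329 = $610329

andi $610329, x6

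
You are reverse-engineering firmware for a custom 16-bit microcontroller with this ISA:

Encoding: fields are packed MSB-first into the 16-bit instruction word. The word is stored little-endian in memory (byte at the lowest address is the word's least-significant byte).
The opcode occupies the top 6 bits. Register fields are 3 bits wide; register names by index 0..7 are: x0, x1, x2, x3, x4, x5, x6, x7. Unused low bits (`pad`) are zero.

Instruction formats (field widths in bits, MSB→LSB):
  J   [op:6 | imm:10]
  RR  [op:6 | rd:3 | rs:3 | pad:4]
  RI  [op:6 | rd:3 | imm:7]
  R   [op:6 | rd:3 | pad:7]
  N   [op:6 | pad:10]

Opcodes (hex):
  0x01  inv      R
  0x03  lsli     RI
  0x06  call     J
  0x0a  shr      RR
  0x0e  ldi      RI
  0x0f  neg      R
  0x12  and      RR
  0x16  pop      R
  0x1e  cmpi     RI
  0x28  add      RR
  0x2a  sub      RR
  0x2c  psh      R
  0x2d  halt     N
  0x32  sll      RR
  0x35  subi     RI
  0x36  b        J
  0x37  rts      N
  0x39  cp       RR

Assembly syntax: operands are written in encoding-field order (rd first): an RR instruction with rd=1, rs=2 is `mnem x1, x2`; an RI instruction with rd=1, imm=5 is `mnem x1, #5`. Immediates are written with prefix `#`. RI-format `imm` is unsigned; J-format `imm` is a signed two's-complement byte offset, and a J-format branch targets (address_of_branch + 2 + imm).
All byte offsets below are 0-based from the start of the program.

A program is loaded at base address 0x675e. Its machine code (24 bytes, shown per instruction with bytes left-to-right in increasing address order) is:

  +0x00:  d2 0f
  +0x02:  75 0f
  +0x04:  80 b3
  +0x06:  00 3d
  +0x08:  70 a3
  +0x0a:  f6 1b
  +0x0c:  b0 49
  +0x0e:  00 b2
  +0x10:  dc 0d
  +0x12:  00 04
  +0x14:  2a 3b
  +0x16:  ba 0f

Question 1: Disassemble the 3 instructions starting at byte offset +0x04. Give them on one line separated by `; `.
psh x7; neg x2; add x6, x7

@+04  little-endian(80 b3) = 0xb380
  op=0xb380>>10=0x2c ⇒ psh (R)
  rd@[9:7]=0x7 ⇒ x7
@+06  little-endian(00 3d) = 0x3d00
  op=0x3d00>>10=0xf ⇒ neg (R)
  rd@[9:7]=0x2 ⇒ x2
@+08  little-endian(70 a3) = 0xa370
  op=0xa370>>10=0x28 ⇒ add (RR)
  rd@[9:7]=0x6 ⇒ x6
  rs@[6:4]=0x7 ⇒ x7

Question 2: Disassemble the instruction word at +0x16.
lsli x7, #58

@+16  little-endian(ba 0f) = 0x0fba
  opcode bits[15:10]=0x3: lsli/RI
  rd: (w>>7)&0x7=0x7 → x7
  imm: (w>>0)&0x7f=0x3a → #58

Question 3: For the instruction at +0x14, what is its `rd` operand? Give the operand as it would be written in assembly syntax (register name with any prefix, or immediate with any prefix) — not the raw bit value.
@+14  little-endian(2a 3b) = 0x3b2a
  op=0x3b2a>>10=0xe ⇒ ldi (RI)
  rd: (w>>7)&0x7=0x6 → x6
  imm: (w>>0)&0x7f=0x2a → #42

x6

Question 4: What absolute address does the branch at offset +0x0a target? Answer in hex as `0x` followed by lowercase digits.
+0x0a: f6 1b ⇒ word 0x1bf6 (little)
  opcode bits[15:10]=0x6: call/J
  imm: (w>>0)&0x3ff=0x3f6 (s10→-10) → #-10
  target = base 0x675e + off 0x0a + 2 + imm -10 = 0x6760

0x6760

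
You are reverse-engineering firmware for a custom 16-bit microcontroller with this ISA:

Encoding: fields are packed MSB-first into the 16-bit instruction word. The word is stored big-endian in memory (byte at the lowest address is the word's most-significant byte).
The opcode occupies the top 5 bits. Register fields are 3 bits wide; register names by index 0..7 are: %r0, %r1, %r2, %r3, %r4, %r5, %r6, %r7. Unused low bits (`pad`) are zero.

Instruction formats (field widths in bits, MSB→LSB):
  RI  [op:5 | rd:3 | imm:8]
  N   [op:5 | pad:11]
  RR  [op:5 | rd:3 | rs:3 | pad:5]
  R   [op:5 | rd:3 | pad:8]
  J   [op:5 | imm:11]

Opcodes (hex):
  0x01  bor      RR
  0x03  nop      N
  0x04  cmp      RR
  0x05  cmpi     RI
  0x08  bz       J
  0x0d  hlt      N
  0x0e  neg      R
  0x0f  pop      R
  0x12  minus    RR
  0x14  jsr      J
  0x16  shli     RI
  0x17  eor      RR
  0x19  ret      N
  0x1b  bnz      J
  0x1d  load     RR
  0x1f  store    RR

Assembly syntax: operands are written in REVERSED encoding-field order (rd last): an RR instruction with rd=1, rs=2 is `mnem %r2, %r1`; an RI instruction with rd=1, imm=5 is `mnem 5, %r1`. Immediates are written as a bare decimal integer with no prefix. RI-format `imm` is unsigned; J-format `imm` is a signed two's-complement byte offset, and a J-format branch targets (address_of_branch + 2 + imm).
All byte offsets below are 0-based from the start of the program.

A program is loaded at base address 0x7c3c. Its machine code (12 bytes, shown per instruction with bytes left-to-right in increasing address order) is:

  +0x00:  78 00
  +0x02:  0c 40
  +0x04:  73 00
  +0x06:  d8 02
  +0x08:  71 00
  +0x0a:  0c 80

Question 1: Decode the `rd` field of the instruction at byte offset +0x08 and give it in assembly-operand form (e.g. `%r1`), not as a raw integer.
off 0x08: read 71 00 as big → 0x7100
  top 5b → 0xe → neg [R]
  rd: (w>>8)&0x7=0x1 → %r1

%r1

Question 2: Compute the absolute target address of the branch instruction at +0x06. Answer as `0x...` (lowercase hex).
0x7c46

+0x06: d8 02 ⇒ word 0xd802 (big)
  op=0xd802>>11=0x1b ⇒ bnz (J)
  [10:0] imm=2 = 2
  target = base 0x7c3c + off 0x06 + 2 + imm 2 = 0x7c46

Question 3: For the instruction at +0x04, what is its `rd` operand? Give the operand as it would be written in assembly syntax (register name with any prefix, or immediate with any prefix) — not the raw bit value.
+0x04: 73 00 ⇒ word 0x7300 (big)
  top 5b → 0xe → neg [R]
  rd: (w>>8)&0x7=0x3 → %r3

%r3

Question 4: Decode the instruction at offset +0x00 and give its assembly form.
[00] 78 00 → 0x7800
  opcode bits[15:11]=0xf: pop/R
  rd: (w>>8)&0x7=0x0 → %r0

pop %r0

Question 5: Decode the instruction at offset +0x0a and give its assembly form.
bor %r4, %r4

+0x0a: 0c 80 ⇒ word 0x0c80 (big)
  op=0x0c80>>11=0x1 ⇒ bor (RR)
  [10:8] rd=4 = %r4
  [7:5] rs=4 = %r4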